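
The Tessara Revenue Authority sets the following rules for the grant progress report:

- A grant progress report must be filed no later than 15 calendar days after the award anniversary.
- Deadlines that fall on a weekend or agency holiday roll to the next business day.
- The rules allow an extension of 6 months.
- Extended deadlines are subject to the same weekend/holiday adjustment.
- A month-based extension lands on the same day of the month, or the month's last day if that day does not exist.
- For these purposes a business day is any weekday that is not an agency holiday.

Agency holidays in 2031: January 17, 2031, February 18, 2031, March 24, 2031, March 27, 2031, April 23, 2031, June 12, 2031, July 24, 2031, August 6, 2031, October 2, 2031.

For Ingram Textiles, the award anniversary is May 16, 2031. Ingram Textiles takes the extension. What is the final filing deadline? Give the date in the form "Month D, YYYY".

December 2, 2031

Trigger date May 16, 2031 + 15 calendar days = May 31, 2031.
May 31, 2031 is a Saturday, so it moves to the next business day, June 2, 2031 (Monday).
The 6 months extension carries June 2, 2031 to December 2, 2031.
December 2, 2031 is a Tuesday and not a listed holiday, so it stands.
So the filing is due December 2, 2031.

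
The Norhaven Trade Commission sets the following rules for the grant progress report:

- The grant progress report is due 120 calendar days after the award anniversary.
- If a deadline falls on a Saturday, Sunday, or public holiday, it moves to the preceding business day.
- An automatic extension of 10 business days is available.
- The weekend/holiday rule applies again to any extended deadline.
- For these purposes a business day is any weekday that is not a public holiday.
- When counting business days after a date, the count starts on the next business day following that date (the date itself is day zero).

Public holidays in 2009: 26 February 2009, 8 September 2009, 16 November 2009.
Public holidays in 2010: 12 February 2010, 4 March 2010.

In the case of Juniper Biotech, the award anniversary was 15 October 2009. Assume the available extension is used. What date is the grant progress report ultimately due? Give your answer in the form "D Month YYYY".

120 calendar days after 15 October 2009 is 12 February 2010.
12 February 2010 is a listed holiday, so it moves to the preceding business day, 11 February 2010 (Thursday).
Applying the 10-business-day extension: 10 business days after 11 February 2010 is 26 February 2010.
26 February 2010 (Friday) is already a business day.
Final deadline: 26 February 2010.

26 February 2010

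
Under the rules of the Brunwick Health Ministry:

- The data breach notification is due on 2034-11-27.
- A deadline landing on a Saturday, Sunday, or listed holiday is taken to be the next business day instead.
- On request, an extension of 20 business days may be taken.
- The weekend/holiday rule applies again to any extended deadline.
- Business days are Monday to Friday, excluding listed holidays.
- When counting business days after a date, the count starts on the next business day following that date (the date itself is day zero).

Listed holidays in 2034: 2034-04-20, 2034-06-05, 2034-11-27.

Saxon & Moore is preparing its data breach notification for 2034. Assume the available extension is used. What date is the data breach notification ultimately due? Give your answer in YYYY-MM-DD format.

2034-12-26

Start from the fixed due date, 2034-11-27.
2034-11-27 is a listed holiday, so it moves to the next business day, 2034-11-28 (Tuesday).
Counting 20 further business days from 2034-11-28 reaches 2034-12-26.
2034-12-26 is a Tuesday and not a listed holiday, so it stands.
Deadline: 2034-12-26.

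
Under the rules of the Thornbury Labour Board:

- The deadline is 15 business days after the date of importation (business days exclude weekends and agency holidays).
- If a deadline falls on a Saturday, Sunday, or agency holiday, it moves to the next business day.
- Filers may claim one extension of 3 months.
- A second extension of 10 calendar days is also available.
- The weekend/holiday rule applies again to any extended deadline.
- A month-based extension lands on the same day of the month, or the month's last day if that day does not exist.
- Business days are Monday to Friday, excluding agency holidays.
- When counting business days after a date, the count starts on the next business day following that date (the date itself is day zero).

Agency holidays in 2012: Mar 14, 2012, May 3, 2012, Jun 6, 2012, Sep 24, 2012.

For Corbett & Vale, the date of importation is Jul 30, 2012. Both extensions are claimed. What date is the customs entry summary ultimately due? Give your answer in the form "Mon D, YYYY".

Nov 30, 2012

15 business days after Jul 30, 2012, excluding weekends and holidays, is Aug 20, 2012.
Aug 20, 2012 is a Monday and not a listed holiday, so it stands.
The 3 months extension carries Aug 20, 2012 to Nov 20, 2012.
Since Nov 20, 2012 is a Tuesday and not a holiday, the date is unchanged.
Applying the 10-calendar-day extension: Nov 20, 2012 + 10 days = Nov 30, 2012.
Since Nov 30, 2012 is a Friday and not a holiday, the date is unchanged.
The final due date is Nov 30, 2012.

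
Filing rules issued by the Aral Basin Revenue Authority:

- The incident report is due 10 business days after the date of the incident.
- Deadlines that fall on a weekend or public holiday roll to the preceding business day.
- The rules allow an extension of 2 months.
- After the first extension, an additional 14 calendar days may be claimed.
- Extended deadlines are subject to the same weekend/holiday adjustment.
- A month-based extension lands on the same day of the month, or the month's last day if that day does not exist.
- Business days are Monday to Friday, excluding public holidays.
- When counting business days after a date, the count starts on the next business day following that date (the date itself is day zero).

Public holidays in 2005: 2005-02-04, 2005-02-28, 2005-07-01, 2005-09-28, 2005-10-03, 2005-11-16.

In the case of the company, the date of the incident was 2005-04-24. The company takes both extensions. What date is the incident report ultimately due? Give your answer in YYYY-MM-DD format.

10 business days after 2005-04-24, excluding weekends and holidays, is 2005-05-06.
2005-05-06 is a Friday and not a listed holiday, so it stands.
Add 2 months to 2005-05-06: 2005-07-06.
Since 2005-07-06 is a Wednesday and not a holiday, the date is unchanged.
Applying the 14-calendar-day extension: 2005-07-06 + 14 days = 2005-07-20.
2005-07-20 is a Wednesday and not a listed holiday, so it stands.
Deadline: 2005-07-20.

2005-07-20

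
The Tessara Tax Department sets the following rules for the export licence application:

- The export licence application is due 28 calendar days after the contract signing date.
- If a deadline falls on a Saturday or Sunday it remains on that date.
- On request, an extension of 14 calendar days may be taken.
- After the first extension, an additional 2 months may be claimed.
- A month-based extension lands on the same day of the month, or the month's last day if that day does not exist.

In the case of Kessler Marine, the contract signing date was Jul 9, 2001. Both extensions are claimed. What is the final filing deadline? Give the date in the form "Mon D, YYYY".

Oct 20, 2001

From Jul 9, 2001, 28 calendar days later is Aug 6, 2001.
Aug 6, 2001 is a Monday; no weekend or holiday adjustment applies.
The 14-calendar-day extension moves the deadline from Aug 6, 2001 to Aug 20, 2001.
No adjustment is made for weekends or holidays, so Aug 20, 2001 stands.
Applying the 2 months extension: 2 months after Aug 20, 2001 is Oct 20, 2001.
No adjustment is made for weekends or holidays, so Oct 20, 2001 stands.
So the filing is due Oct 20, 2001.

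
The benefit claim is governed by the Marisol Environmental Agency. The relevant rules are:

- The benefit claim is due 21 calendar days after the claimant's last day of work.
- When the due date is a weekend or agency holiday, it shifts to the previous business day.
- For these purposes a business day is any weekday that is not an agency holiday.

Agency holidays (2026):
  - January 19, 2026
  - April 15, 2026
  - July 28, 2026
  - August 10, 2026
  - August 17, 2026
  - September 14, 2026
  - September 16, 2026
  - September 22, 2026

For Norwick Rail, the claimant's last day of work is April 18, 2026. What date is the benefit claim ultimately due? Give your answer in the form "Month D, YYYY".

May 8, 2026

21 calendar days after April 18, 2026 is May 9, 2026.
May 9, 2026 is a Saturday, so it moves to the preceding business day, May 8, 2026 (Friday).
Final deadline: May 8, 2026.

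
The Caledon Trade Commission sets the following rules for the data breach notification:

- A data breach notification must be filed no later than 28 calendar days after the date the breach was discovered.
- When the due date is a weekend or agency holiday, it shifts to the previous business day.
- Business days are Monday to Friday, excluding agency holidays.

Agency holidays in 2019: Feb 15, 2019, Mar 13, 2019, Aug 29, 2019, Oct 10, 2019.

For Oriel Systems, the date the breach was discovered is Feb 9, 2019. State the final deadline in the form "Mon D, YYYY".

Adding 28 calendar days to Feb 9, 2019 gives Mar 9, 2019.
Because Mar 9, 2019 is a Saturday, the deadline becomes Mar 8, 2019 (Friday).
Final deadline: Mar 8, 2019.

Mar 8, 2019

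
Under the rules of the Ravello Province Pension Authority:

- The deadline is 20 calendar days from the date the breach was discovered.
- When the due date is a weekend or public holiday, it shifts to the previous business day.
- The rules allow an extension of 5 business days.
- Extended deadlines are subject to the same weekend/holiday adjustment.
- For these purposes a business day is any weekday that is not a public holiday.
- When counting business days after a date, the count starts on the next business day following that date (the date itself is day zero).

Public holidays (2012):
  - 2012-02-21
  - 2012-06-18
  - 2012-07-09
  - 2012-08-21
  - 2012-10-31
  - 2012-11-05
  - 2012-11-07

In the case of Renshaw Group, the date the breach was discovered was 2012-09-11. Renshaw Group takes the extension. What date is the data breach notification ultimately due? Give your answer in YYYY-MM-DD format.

2012-10-08

Trigger date 2012-09-11 + 20 calendar days = 2012-10-01.
2012-10-01 is a Monday and not a listed holiday, so it stands.
The 5-business-day extension runs from 2012-10-01 to 2012-10-08.
Since 2012-10-08 is a Monday and not a holiday, the date is unchanged.
Deadline: 2012-10-08.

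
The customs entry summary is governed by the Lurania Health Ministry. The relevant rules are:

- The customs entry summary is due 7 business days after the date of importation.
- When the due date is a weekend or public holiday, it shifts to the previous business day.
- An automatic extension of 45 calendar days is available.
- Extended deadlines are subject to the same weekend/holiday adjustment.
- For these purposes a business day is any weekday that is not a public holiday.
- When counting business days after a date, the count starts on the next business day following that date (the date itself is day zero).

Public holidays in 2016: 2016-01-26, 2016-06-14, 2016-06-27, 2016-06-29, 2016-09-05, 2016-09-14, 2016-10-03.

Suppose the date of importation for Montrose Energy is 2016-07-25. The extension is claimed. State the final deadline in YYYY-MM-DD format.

2016-09-16

7 business days after 2016-07-25, excluding weekends and holidays, is 2016-08-03.
2016-08-03 is a Wednesday and not a listed holiday, so it stands.
With the 45-day extension, 2016-08-03 becomes 2016-09-17.
2016-09-17 falls on a Saturday. Rolling to the preceding business day gives 2016-09-16, a Friday.
Deadline: 2016-09-16.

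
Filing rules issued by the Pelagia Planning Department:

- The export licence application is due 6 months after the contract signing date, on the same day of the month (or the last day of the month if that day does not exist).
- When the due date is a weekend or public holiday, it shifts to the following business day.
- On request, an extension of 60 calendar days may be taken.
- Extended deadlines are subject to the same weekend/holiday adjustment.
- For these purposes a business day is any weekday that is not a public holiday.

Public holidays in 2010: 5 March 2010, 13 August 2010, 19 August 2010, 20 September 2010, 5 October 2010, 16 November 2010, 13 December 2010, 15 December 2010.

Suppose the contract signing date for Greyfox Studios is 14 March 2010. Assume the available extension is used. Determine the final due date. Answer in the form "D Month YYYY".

15 November 2010

6 months from 14 March 2010 is 14 September 2010.
14 September 2010 is a Tuesday and not a listed holiday, so it stands.
With the 60-day extension, 14 September 2010 becomes 13 November 2010.
13 November 2010 is a Saturday; the next business day is 15 November 2010 (Monday).
Final deadline: 15 November 2010.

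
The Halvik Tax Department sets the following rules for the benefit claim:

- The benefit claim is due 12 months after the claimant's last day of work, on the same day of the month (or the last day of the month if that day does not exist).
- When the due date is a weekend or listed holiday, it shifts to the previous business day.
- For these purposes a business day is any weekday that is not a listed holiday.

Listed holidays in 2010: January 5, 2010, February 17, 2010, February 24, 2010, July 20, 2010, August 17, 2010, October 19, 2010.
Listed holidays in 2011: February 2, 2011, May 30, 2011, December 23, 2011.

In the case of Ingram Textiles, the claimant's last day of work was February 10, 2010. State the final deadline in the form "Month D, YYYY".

February 10, 2011

Moving 12 months forward from February 10, 2010 on the corresponding day gives February 10, 2011.
February 10, 2011 (Thursday) is already a business day.
The final due date is February 10, 2011.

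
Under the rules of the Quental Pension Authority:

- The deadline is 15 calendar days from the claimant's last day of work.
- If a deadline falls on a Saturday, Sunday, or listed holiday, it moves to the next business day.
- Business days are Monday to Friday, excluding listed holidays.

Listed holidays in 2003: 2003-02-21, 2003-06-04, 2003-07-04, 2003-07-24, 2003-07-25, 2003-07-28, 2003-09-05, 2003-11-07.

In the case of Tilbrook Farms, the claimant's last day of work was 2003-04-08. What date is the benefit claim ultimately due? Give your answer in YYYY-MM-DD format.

2003-04-23

15 calendar days after 2003-04-08 is 2003-04-23.
2003-04-23 falls on a Wednesday, which is a business day, so no adjustment is needed.
Final deadline: 2003-04-23.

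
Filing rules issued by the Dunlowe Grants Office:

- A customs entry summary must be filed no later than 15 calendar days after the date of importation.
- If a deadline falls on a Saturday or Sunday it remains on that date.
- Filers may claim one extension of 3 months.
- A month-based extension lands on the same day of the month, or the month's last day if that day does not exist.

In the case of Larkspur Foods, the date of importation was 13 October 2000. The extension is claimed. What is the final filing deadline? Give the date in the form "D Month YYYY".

From 13 October 2000, 15 calendar days later is 28 October 2000.
28 October 2000 falls on a Saturday. The rules make no weekend/holiday allowance, so it remains 28 October 2000.
Applying the 3 months extension: 3 months after 28 October 2000 is 28 January 2001.
No adjustment is made for weekends or holidays, so 28 January 2001 stands.
The final due date is 28 January 2001.

28 January 2001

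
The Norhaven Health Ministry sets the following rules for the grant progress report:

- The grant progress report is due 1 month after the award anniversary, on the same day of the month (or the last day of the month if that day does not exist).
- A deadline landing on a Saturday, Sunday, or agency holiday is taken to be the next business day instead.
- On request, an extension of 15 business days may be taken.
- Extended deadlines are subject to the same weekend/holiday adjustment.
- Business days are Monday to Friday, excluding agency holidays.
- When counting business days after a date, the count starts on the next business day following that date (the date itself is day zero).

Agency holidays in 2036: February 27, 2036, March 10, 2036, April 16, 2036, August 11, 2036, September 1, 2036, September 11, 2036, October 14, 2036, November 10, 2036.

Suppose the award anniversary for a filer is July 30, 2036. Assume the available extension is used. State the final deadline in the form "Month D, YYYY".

1 month from July 30, 2036 is August 30, 2036.
August 30, 2036 is a Saturday; the next business day is September 2, 2036 (Tuesday).
Applying the 15-business-day extension: 15 business days after September 2, 2036 is September 24, 2036.
September 24, 2036 (Wednesday) is already a business day.
So the filing is due September 24, 2036.

September 24, 2036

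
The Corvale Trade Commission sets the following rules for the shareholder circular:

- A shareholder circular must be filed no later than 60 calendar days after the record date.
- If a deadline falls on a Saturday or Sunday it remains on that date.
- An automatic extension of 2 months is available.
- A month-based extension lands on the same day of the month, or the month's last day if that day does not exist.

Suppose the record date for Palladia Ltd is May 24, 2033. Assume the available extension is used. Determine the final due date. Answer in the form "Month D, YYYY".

60 calendar days after May 24, 2033 is July 23, 2033.
No adjustment is made for weekends or holidays, so July 23, 2033 stands.
Add 2 months to July 23, 2033: September 23, 2033.
September 23, 2033 is a Friday; no weekend or holiday adjustment applies.
So the filing is due September 23, 2033.

September 23, 2033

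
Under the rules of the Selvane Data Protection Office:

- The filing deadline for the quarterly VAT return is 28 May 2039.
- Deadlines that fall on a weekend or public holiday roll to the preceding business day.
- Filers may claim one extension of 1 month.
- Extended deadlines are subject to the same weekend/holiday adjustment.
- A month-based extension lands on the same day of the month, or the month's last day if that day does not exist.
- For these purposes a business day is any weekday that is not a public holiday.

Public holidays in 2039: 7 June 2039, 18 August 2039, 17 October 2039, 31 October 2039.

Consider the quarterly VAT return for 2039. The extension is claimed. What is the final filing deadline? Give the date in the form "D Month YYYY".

The statutory due date is 28 May 2039.
28 May 2039 is a Saturday, so it moves to the preceding business day, 27 May 2039 (Friday).
Applying the 1 month extension: 1 month after 27 May 2039 is 27 June 2039.
Since 27 June 2039 is a Monday and not a holiday, the date is unchanged.
Deadline: 27 June 2039.

27 June 2039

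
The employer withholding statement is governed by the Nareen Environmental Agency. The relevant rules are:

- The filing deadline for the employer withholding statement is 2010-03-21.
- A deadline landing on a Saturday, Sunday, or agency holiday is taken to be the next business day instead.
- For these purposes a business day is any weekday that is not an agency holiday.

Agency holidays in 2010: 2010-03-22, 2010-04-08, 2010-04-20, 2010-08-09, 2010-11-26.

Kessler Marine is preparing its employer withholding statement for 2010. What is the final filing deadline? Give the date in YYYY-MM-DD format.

2010-03-23

The stated deadline is 2010-03-21.
2010-03-21 is a Sunday; the next business day is 2010-03-23 (Tuesday).
Deadline: 2010-03-23.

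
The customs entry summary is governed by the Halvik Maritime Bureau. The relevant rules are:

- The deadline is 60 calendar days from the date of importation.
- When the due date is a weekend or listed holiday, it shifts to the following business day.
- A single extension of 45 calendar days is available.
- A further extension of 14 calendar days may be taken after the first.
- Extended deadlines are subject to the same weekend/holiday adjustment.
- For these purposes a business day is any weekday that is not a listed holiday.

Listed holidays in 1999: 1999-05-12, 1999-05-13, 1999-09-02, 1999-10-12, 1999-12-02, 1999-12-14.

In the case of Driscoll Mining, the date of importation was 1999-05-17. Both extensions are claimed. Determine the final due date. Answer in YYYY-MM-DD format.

60 calendar days after 1999-05-17 is 1999-07-16.
Since 1999-07-16 is a Friday and not a holiday, the date is unchanged.
Add the 45 calendar-day extension to 1999-07-16: 1999-08-30.
1999-08-30 falls on a Monday, which is a business day, so no adjustment is needed.
With the 14-day extension, 1999-08-30 becomes 1999-09-13.
Since 1999-09-13 is a Monday and not a holiday, the date is unchanged.
The final due date is 1999-09-13.

1999-09-13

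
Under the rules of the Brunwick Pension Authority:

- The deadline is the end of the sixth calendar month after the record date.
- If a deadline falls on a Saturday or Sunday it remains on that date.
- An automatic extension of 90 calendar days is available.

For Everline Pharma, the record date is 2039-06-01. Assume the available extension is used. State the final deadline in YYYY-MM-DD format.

2040-03-30

6 months after 2039-06-01 falls in December 2039; the last day of that month is 2039-12-31.
2039-12-31 is a Saturday; no weekend or holiday adjustment applies.
The 90-calendar-day extension moves the deadline from 2039-12-31 to 2040-03-30.
2040-03-30 is a Friday; no weekend or holiday adjustment applies.
Final deadline: 2040-03-30.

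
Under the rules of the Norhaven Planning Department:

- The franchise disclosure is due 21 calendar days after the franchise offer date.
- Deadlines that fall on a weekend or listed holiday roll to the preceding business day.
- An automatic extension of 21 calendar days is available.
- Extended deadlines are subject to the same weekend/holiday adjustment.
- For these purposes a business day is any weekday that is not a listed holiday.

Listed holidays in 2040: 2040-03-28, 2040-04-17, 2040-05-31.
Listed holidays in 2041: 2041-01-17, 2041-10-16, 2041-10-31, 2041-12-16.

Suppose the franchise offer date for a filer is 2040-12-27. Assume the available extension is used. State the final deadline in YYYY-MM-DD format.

2041-02-06

Trigger date 2040-12-27 + 21 calendar days = 2041-01-17.
2041-01-17 falls on a listed holiday. Rolling to the preceding business day gives 2041-01-16, a Wednesday.
Applying the 21-calendar-day extension: 2041-01-16 + 21 days = 2041-02-06.
2041-02-06 is a Wednesday and not a listed holiday, so it stands.
The final due date is 2041-02-06.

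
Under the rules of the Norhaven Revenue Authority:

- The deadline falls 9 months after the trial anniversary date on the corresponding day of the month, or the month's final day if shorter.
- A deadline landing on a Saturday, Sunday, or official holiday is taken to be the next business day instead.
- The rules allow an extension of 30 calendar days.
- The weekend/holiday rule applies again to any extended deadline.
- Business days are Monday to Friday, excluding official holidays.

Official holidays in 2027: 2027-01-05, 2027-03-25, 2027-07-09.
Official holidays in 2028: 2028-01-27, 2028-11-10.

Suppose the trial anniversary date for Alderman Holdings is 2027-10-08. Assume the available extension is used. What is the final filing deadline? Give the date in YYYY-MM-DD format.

2028-08-09

9 months after 2027-10-08, on the same day of the month, is 2028-07-08.
2028-07-08 falls on a Saturday. Rolling to the next business day gives 2028-07-10, a Monday.
Add the 30 calendar-day extension to 2028-07-10: 2028-08-09.
Since 2028-08-09 is a Wednesday and not a holiday, the date is unchanged.
So the filing is due 2028-08-09.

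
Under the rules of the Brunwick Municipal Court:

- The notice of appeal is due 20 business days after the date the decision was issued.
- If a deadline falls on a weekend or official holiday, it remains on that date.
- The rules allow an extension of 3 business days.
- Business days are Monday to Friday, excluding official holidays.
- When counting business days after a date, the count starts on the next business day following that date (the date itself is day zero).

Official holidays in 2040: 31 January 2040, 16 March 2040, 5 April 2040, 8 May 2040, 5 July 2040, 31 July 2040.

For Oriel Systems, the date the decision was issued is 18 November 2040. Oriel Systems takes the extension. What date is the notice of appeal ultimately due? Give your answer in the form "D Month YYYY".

20 business days after 18 November 2040, excluding weekends and holidays, is 14 December 2040.
No adjustment is made for weekends or holidays, so 14 December 2040 stands.
The 3-business-day extension runs from 14 December 2040 to 19 December 2040.
19 December 2040 falls on a Wednesday. The rules make no weekend/holiday allowance, so it remains 19 December 2040.
Final deadline: 19 December 2040.

19 December 2040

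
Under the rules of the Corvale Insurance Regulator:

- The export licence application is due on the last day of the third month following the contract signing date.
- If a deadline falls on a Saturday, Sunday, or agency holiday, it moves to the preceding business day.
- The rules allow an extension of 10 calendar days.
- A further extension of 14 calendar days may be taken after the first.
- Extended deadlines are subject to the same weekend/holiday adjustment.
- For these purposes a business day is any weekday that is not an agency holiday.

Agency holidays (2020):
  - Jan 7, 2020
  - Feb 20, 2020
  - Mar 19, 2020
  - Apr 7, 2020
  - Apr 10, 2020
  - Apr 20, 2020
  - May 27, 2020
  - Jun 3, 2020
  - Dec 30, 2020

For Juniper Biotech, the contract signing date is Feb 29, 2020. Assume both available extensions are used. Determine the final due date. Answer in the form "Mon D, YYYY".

Jun 22, 2020

The third month after Feb 29, 2020 is May 2020, whose last day is May 31, 2020.
Because May 31, 2020 is a Sunday, the deadline becomes May 29, 2020 (Friday).
Applying the 10-calendar-day extension: May 29, 2020 + 10 days = Jun 8, 2020.
Jun 8, 2020 (Monday) is already a business day.
Applying the 14-calendar-day extension: Jun 8, 2020 + 14 days = Jun 22, 2020.
Jun 22, 2020 (Monday) is already a business day.
So the filing is due Jun 22, 2020.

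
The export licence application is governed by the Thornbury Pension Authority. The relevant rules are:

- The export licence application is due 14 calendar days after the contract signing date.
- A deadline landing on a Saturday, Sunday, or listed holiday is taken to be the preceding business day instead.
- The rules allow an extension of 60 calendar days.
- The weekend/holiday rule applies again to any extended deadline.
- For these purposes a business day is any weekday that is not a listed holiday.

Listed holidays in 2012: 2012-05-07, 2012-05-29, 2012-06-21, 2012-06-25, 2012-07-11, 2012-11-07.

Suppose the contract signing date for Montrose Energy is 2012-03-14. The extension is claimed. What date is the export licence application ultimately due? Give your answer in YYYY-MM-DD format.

2012-05-25

From 2012-03-14, 14 calendar days later is 2012-03-28.
2012-03-28 falls on a Wednesday, which is a business day, so no adjustment is needed.
The 60-calendar-day extension moves the deadline from 2012-03-28 to 2012-05-27.
2012-05-27 is a Sunday; the preceding business day is 2012-05-25 (Friday).
So the filing is due 2012-05-25.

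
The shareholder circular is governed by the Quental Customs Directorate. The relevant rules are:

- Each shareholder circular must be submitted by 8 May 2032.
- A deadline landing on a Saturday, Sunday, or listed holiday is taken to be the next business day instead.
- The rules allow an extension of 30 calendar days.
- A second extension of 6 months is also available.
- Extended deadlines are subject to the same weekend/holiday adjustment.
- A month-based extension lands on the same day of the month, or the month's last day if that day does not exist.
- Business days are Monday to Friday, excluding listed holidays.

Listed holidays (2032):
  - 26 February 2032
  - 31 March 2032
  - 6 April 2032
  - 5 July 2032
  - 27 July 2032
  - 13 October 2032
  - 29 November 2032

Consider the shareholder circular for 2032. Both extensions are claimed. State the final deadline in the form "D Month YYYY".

The statutory due date is 8 May 2032.
8 May 2032 falls on a Saturday. Rolling to the next business day gives 10 May 2032, a Monday.
Add the 30 calendar-day extension to 10 May 2032: 9 June 2032.
9 June 2032 is a Wednesday and not a listed holiday, so it stands.
The 6 months extension carries 9 June 2032 to 9 December 2032.
9 December 2032 (Thursday) is already a business day.
So the filing is due 9 December 2032.

9 December 2032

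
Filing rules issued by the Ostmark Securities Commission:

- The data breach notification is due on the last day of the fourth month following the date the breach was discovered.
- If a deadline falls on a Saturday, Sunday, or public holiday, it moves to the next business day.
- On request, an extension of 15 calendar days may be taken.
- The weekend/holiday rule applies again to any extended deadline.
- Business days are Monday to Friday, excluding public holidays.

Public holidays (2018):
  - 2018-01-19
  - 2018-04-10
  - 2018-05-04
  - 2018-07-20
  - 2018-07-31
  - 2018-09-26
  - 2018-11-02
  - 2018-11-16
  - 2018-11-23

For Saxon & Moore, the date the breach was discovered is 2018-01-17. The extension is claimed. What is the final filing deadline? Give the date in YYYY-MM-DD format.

2018-06-15

4 months after 2018-01-17 is May 2018; that month ends on 2018-05-31.
2018-05-31 (Thursday) is already a business day.
Applying the 15-calendar-day extension: 2018-05-31 + 15 days = 2018-06-15.
2018-06-15 (Friday) is already a business day.
The final due date is 2018-06-15.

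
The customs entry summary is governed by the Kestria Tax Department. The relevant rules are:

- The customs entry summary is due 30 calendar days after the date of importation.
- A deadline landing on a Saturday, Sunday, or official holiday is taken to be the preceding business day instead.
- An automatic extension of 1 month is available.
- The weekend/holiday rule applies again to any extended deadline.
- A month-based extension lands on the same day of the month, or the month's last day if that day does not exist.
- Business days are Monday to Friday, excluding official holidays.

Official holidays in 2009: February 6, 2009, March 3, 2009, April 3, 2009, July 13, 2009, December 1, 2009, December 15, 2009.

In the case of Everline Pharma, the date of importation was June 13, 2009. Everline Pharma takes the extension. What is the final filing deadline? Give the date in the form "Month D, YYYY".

30 calendar days after June 13, 2009 is July 13, 2009.
July 13, 2009 is a listed holiday; the preceding business day is July 10, 2009 (Friday).
Add 1 month to July 10, 2009: August 10, 2009.
August 10, 2009 is a Monday and not a listed holiday, so it stands.
So the filing is due August 10, 2009.

August 10, 2009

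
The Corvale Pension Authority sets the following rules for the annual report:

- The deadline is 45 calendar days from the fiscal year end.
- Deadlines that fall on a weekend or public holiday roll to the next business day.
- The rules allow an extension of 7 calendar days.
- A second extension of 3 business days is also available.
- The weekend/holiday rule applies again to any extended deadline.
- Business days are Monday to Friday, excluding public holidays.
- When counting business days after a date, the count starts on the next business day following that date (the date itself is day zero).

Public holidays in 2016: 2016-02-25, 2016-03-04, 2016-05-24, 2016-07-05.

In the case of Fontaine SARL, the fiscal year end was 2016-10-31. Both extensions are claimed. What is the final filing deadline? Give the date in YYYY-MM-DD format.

Adding 45 calendar days to 2016-10-31 gives 2016-12-15.
2016-12-15 (Thursday) is already a business day.
Add the 7 calendar-day extension to 2016-12-15: 2016-12-22.
Since 2016-12-22 is a Thursday and not a holiday, the date is unchanged.
Counting 3 further business days from 2016-12-22 reaches 2016-12-27.
2016-12-27 falls on a Tuesday, which is a business day, so no adjustment is needed.
The final due date is 2016-12-27.

2016-12-27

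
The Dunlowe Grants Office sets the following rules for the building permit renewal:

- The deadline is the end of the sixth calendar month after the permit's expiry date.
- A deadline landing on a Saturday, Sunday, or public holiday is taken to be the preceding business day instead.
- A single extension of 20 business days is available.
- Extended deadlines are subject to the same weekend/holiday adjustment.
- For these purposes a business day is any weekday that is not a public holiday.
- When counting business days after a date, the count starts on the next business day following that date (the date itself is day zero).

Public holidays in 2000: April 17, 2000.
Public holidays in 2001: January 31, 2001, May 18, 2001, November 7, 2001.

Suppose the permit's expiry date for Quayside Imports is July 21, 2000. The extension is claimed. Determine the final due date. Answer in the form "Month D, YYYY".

February 28, 2001

The sixth month after July 21, 2000 is January 2001, whose last day is January 31, 2001.
January 31, 2001 is a listed holiday, so it moves to the preceding business day, January 30, 2001 (Tuesday).
Counting 20 further business days from January 30, 2001 reaches February 28, 2001.
Since February 28, 2001 is a Wednesday and not a holiday, the date is unchanged.
So the filing is due February 28, 2001.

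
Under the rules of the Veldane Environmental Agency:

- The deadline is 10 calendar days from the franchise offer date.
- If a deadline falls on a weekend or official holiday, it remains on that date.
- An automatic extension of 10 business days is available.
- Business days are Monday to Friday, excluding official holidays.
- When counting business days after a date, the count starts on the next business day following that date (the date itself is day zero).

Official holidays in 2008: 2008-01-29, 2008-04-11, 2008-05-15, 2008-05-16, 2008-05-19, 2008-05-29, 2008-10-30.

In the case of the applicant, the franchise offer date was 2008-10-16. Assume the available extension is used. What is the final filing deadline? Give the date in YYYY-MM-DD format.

2008-11-10

Trigger date 2008-10-16 + 10 calendar days = 2008-10-26.
2008-10-26 is a Sunday; no weekend or holiday adjustment applies.
Counting 10 further business days from 2008-10-26 reaches 2008-11-10.
No adjustment is made for weekends or holidays, so 2008-11-10 stands.
So the filing is due 2008-11-10.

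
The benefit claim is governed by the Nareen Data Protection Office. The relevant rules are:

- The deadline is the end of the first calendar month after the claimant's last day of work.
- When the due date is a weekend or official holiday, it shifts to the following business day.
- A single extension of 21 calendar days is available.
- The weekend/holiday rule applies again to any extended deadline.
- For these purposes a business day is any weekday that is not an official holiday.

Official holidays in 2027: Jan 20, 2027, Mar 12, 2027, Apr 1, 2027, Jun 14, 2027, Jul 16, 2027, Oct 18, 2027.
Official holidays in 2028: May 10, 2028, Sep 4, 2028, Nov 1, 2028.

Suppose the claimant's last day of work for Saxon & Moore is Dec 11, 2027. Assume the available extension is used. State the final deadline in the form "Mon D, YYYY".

Feb 21, 2028

1 month after Dec 11, 2027 is January 2028; that month ends on Jan 31, 2028.
Since Jan 31, 2028 is a Monday and not a holiday, the date is unchanged.
Add the 21 calendar-day extension to Jan 31, 2028: Feb 21, 2028.
Since Feb 21, 2028 is a Monday and not a holiday, the date is unchanged.
So the filing is due Feb 21, 2028.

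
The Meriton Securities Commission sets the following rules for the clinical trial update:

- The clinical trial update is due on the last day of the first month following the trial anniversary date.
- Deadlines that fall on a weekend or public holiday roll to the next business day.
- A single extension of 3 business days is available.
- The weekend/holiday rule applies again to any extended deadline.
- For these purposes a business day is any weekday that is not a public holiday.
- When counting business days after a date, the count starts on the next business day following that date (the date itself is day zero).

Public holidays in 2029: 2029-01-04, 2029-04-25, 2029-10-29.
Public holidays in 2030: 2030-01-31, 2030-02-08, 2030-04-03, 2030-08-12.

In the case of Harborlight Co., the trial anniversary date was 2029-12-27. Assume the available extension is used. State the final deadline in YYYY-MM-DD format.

2030-02-06

1 month after 2029-12-27 falls in January 2030; the last day of that month is 2030-01-31.
Because 2030-01-31 is a listed holiday, the deadline becomes 2030-02-01 (Friday).
The 3-business-day extension runs from 2030-02-01 to 2030-02-06.
2030-02-06 falls on a Wednesday, which is a business day, so no adjustment is needed.
Final deadline: 2030-02-06.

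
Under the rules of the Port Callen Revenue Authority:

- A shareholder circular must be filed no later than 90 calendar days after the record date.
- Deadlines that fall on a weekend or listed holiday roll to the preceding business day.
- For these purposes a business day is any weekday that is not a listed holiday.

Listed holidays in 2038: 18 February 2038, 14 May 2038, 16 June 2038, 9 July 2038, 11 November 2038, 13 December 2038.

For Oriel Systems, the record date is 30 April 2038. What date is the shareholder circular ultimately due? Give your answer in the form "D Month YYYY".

29 July 2038

90 calendar days after 30 April 2038 is 29 July 2038.
29 July 2038 is a Thursday and not a listed holiday, so it stands.
Deadline: 29 July 2038.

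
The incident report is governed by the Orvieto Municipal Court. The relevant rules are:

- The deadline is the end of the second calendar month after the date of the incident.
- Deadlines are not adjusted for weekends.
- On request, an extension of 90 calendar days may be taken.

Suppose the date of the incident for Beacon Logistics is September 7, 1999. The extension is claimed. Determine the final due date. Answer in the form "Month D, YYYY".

The second month after September 7, 1999 is November 1999, whose last day is November 30, 1999.
November 30, 1999 is a Tuesday; no weekend or holiday adjustment applies.
The 90-calendar-day extension moves the deadline from November 30, 1999 to February 28, 2000.
February 28, 2000 falls on a Monday. The rules make no weekend/holiday allowance, so it remains February 28, 2000.
Final deadline: February 28, 2000.

February 28, 2000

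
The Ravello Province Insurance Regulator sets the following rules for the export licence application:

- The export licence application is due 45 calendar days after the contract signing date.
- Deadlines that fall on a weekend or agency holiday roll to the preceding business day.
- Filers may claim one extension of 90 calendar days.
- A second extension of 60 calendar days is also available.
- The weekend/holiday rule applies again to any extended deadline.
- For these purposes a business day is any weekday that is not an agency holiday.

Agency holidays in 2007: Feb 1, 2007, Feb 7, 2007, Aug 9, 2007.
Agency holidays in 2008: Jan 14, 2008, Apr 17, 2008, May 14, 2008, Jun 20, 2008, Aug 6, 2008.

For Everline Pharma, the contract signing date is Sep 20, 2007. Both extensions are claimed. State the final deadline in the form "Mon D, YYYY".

Mar 31, 2008

From Sep 20, 2007, 45 calendar days later is Nov 4, 2007.
Because Nov 4, 2007 is a Sunday, the deadline becomes Nov 2, 2007 (Friday).
Add the 90 calendar-day extension to Nov 2, 2007: Jan 31, 2008.
Jan 31, 2008 falls on a Thursday, which is a business day, so no adjustment is needed.
With the 60-day extension, Jan 31, 2008 becomes Mar 31, 2008.
Mar 31, 2008 is a Monday and not a listed holiday, so it stands.
Final deadline: Mar 31, 2008.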